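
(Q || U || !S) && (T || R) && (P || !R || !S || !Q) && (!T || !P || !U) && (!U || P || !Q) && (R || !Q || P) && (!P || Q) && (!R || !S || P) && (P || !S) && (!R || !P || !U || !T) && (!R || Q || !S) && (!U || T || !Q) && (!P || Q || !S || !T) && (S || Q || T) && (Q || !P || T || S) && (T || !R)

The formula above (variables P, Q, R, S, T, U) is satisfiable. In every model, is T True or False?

Suppose T = false.
The clause (R) is unit, so R = true.
That conflicts with the unit clause (!R).
So every satisfying assignment has T = True.

True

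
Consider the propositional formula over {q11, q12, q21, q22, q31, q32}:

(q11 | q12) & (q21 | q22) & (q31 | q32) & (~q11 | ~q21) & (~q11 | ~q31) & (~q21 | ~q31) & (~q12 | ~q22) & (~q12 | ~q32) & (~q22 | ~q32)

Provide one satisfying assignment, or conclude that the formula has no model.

UNSATISFIABLE

Suppose q11 = 1.
(~q21) alone gives q21 = 0.
(q22) alone gives q22 = 1.
(~q31) alone gives q31 = 0.
(q32) alone gives q32 = 1.
But (~q32) is also a unit clause — contradiction.
So q11 must be the other value — set q11 = 0.
(q12) alone gives q12 = 1.
(~q22) alone gives q22 = 0.
(q21) alone gives q21 = 1.
(~q31) alone gives q31 = 0.
(q32) alone gives q32 = 1.
But (~q32) is also a unit clause — contradiction.
Neither q11 = 1 nor q11 = 0 works.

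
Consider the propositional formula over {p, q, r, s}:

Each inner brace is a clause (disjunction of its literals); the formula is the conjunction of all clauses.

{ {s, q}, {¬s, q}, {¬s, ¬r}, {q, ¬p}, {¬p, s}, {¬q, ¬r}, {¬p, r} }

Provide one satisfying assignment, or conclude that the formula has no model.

Case s = False:
Unit clause (q) forces q = True.
Unit clause (¬p) forces p = False.
Unit clause (¬r) forces r = False.
Every clause now holds.

p: False; q: True; r: False; s: False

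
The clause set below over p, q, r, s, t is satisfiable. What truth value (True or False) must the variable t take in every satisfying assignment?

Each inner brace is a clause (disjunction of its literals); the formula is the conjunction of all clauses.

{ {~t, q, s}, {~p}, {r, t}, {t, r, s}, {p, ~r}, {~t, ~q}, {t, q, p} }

Suppose t = 0.
From the singleton clause (~p), p = 0.
From the singleton clause (r), r = 1.
But (~r) is also a unit clause — contradiction.
So every satisfying assignment has t = True.

True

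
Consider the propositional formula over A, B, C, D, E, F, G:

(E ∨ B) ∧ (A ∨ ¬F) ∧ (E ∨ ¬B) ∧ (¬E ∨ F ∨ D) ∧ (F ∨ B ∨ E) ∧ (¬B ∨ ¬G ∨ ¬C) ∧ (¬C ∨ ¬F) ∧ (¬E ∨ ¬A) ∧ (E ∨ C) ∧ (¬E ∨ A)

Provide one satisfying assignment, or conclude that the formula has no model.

UNSATISFIABLE

Case E = True:
The clause (¬A) is unit, so A = False.
That conflicts with the unit clause (A).
Backtrack on E: now try E = False.
The clause (B) is unit, so B = True.
That conflicts with the unit clause (¬B).
Both values of E lead to a conflict.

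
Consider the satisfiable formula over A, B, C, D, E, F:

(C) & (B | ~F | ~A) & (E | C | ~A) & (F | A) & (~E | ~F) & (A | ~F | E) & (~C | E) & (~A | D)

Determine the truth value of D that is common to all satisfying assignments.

True

Suppose D = 0.
From the singleton clause (C), C = 1.
From the singleton clause (E), E = 1.
From the singleton clause (~F), F = 0.
From the singleton clause (A), A = 1.
That conflicts with the unit clause (~A).
So every satisfying assignment has D = True.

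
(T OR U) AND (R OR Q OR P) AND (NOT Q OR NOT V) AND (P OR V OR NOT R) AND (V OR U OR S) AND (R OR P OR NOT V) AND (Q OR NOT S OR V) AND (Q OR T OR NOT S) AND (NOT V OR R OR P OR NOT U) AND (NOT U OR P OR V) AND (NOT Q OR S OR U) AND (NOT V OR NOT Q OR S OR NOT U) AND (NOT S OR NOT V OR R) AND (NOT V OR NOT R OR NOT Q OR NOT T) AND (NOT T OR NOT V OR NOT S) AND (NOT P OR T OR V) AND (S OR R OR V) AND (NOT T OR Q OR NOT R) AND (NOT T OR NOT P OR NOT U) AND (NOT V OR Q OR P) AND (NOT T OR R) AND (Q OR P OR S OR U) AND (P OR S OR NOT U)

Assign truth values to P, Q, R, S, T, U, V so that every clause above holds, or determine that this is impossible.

Try T = false.
Unit clause (U) forces U = true.
Try Q = false.
Unit clause (NOT S) forces S = false.
Unit clause (P) forces P = true.
Unit clause (V) forces V = true.
No clause remains; R is free.

P ↦ true,  Q ↦ false,  R ↦ true,  S ↦ false,  T ↦ false,  U ↦ true,  V ↦ true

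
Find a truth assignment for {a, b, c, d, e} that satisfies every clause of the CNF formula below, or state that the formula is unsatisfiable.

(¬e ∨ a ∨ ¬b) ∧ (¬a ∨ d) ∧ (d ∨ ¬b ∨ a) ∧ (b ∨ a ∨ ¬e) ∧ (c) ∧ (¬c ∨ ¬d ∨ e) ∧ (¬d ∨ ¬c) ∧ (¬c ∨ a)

From the singleton clause (c), c = True.
From the singleton clause (¬d), d = False.
From the singleton clause (¬a), a = False.
That conflicts with the unit clause (a).

UNSATISFIABLE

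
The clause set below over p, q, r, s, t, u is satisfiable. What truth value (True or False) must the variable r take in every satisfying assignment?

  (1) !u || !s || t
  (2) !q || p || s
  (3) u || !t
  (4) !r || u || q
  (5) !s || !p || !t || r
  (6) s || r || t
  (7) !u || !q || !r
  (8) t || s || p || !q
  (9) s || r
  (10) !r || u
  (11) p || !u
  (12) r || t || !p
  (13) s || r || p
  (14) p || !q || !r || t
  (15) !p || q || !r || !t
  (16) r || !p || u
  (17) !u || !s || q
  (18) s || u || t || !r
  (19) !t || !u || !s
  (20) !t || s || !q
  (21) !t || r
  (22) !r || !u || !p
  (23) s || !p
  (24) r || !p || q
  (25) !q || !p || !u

False

Suppose r = true.
Unit clause (u) forces u = true.
Unit clause (!q) forces q = false.
Unit clause (p) forces p = true.
But (!p) is also a unit clause — contradiction.
So every satisfying assignment has r = False.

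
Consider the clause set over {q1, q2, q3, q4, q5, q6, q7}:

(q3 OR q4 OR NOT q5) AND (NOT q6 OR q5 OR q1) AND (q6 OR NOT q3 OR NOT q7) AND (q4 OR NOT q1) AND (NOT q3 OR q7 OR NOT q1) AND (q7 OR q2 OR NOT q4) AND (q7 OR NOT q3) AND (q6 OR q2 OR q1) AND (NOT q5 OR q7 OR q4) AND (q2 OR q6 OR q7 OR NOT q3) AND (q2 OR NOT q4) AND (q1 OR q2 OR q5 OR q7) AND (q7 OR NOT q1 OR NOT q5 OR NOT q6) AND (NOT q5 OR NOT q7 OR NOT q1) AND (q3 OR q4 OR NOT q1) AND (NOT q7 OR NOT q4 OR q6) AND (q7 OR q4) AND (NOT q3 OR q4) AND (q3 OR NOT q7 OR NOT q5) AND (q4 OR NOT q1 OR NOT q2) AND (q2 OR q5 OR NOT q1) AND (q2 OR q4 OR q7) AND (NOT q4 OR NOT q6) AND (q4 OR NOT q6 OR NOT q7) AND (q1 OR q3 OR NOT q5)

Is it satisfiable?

Branch on q4: set q4 = true.
From the singleton clause (q2), q2 = true.
From the singleton clause (NOT q6), q6 = false.
From the singleton clause (NOT q7), q7 = false.
From the singleton clause (NOT q3), q3 = false.
Branch on q1: set q1 = true.
No clause remains; q5 is free.
A satisfying assignment: q1=true,  q2=true,  q3=false,  q4=true,  q5=true,  q6=false,  q7=false.

Yes, satisfiable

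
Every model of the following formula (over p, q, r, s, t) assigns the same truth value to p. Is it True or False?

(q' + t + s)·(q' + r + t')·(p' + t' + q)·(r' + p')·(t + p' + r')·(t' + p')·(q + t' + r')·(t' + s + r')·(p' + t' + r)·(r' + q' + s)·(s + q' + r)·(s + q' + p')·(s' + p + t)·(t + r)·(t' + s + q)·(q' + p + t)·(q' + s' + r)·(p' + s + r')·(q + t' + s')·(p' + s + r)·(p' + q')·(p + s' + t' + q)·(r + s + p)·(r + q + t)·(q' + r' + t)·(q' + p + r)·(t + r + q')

Suppose p = 1.
From the singleton clause (r'), r = 0.
From the singleton clause (t'), t = 0.
That conflicts with the unit clause (t).
So every satisfying assignment has p = False.

False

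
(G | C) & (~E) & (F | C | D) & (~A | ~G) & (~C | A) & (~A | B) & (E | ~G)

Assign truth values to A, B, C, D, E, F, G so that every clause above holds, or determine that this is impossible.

A=1,  B=1,  C=1,  D=1,  E=0,  F=1,  G=0

From the singleton clause (~E), E = 0.
From the singleton clause (~G), G = 0.
From the singleton clause (C), C = 1.
From the singleton clause (A), A = 1.
From the singleton clause (B), B = 1.
Every clause is now satisfied; D, F are unconstrained.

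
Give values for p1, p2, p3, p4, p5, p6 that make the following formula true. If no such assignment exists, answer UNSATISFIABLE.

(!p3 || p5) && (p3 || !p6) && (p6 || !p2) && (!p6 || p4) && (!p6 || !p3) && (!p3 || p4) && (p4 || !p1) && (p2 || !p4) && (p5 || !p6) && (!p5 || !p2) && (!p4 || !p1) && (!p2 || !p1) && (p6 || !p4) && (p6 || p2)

UNSATISFIABLE

Suppose p3 = false.
Unit clause (!p6) forces p6 = false.
Unit clause (!p2) forces p2 = false.
Now (p2) is unsatisfied and unit — conflict.
Undo p3 and try p3 = true.
Unit clause (p5) forces p5 = true.
Unit clause (!p6) forces p6 = false.
Unit clause (!p2) forces p2 = false.
Now (p2) is unsatisfied and unit — conflict.
Either choice for p3 ends in contradiction.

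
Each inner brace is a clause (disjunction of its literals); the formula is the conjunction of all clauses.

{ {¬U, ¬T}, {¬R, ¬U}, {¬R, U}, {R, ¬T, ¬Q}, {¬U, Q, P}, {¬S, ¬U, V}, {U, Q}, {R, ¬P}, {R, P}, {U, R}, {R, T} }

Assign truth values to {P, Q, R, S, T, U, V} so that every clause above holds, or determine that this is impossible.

Suppose U = False.
From the singleton clause (¬R), R = False.
But (R) is also a unit clause — contradiction.
That branch fails; take U = True instead.
From the singleton clause (¬T), T = False.
From the singleton clause (¬R), R = False.
But (R) is also a unit clause — contradiction.
Both values of U lead to a conflict.

UNSATISFIABLE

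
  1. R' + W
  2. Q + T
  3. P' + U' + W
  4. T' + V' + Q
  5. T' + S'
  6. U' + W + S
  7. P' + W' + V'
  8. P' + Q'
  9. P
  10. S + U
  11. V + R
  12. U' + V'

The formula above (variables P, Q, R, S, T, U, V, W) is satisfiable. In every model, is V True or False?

False

Suppose V = 1.
From the singleton clause (P), P = 1.
From the singleton clause (W'), W = 0.
From the singleton clause (R'), R = 0.
From the singleton clause (U'), U = 0.
From the singleton clause (Q'), Q = 0.
From the singleton clause (T), T = 1.
That conflicts with the unit clause (T').
So every satisfying assignment has V = False.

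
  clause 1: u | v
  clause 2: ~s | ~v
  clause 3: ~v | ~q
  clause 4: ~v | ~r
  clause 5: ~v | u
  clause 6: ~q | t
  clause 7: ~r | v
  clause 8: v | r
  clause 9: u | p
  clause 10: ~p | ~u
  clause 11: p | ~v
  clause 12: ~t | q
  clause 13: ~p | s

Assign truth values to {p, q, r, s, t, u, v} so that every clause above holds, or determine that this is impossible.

UNSATISFIABLE

Branch on u: set u = 1.
(~p) alone gives p = 0.
(~v) alone gives v = 0.
(~r) alone gives r = 0.
Now (r) is unsatisfied and unit — conflict.
Undo u and try u = 0.
(v) alone gives v = 1.
Now (~v) is unsatisfied and unit — conflict.
Both values of u lead to a conflict.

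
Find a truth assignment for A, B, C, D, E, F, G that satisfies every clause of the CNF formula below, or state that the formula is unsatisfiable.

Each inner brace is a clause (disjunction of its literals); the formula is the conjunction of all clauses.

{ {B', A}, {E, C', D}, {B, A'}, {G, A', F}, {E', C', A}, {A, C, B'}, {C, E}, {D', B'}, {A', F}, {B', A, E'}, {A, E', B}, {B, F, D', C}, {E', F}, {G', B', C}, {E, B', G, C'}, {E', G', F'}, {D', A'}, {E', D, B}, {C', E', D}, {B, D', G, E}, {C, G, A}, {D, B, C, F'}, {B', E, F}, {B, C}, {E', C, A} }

Branch on B: set B = 0.
From the singleton clause (A'), A = 0.
From the singleton clause (E'), E = 0.
From the singleton clause (C), C = 1.
From the singleton clause (D), D = 1.
From the singleton clause (G), G = 1.
Every clause is now satisfied; F is unconstrained.

A=0; B=0; C=1; D=1; E=0; F=0; G=1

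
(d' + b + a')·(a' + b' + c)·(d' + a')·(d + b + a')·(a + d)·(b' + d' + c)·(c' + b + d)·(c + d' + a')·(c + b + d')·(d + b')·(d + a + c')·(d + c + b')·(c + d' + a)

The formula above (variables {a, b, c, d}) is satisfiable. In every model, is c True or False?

True

Suppose c = 0.
Suppose a = 0.
The clause (d) is unit, so d = 1.
But (d') is also a unit clause — contradiction.
Backtrack on a: now try a = 1.
The clause (b') is unit, so b = 0.
The clause (d') is unit, so d = 0.
But (d) is also a unit clause — contradiction.
Both values of a lead to a conflict.
So every satisfying assignment has c = True.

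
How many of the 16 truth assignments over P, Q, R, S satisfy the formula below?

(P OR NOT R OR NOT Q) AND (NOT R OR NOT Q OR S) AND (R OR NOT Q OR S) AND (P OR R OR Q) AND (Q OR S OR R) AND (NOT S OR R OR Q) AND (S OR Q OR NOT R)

There are 2^4 = 16 truth assignments over (P, Q, R, S).
Split on Q. With Q = true, the clauses containing Q are satisfied and NOT Q drops from the rest; 3 of the 2^3 = 8 assignments to the other variables satisfy what remains.
With Q = false, by the same count on the reduced clause set, 2 assignments work.
Total: 3 + 2 = 5.

5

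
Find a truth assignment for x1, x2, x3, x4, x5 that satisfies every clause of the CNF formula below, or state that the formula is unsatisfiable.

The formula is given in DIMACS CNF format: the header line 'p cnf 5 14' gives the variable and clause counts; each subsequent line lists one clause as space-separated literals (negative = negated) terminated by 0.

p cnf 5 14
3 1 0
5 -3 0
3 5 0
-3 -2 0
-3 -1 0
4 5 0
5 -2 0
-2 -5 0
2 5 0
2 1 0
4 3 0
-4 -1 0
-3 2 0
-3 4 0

Suppose x3 = True.
From the singleton clause (x5), x5 = True.
From the singleton clause (¬x2), x2 = False.
But (x2) is also a unit clause — contradiction.
Backtrack on x3: now try x3 = False.
From the singleton clause (x1), x1 = True.
From the singleton clause (x5), x5 = True.
From the singleton clause (¬x2), x2 = False.
From the singleton clause (x4), x4 = True.
But (¬x4) is also a unit clause — contradiction.
Either choice for x3 ends in contradiction.

UNSATISFIABLE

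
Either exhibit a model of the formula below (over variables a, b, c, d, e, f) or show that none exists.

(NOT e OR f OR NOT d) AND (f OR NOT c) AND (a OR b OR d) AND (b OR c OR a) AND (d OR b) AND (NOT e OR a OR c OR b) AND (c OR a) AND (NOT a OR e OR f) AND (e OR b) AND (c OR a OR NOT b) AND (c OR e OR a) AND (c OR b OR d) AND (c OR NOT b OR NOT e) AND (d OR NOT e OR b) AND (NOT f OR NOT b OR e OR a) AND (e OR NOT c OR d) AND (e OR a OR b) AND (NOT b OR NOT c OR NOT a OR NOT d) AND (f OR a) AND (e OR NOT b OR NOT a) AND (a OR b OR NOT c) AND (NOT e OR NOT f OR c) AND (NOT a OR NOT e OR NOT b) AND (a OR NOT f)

a: true, b: false, c: true, d: true, e: true, f: true

Suppose f = true.
From the singleton clause (a), a = true.
Suppose d = true.
Suppose e = true.
From the singleton clause (c), c = true.
From the singleton clause (NOT b), b = false.
This assignment satisfies each clause.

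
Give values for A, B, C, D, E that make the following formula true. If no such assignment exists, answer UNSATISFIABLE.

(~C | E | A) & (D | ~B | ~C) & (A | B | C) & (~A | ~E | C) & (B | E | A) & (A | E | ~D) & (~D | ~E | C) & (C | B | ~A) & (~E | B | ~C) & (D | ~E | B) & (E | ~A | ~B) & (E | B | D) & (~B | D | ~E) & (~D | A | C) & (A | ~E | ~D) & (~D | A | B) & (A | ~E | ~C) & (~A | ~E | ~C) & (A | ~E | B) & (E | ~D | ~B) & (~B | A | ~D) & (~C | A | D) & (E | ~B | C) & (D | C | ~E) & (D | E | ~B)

A: 1, B: 0, C: 1, D: 1, E: 0

Suppose C = 1.
Suppose E = 0.
From the singleton clause (A), A = 1.
From the singleton clause (~B), B = 0.
From the singleton clause (D), D = 1.
Every clause now holds.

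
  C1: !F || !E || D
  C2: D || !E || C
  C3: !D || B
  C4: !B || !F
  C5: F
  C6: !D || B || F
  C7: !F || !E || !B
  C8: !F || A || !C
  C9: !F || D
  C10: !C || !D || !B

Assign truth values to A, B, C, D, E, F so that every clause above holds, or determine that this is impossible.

UNSATISFIABLE

From the singleton clause (F), F = true.
From the singleton clause (!B), B = false.
From the singleton clause (!D), D = false.
That conflicts with the unit clause (D).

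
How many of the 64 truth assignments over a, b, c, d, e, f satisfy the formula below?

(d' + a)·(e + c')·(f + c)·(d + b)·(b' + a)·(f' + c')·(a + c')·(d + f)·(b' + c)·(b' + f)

There are 2^6 = 64 truth assignments over (a, b, c, d, e, f).
Split on e. With e = 1, the clauses containing e are satisfied and e' drops from the rest; 2 of the 2^5 = 32 assignments to the other variables satisfy what remains.
With e = 0, by the same count on the reduced clause set, 1 assignment works.
(One model: a=T, b=F, c=F, d=T, e=F, f=T.)
Total: 2 + 1 = 3.

3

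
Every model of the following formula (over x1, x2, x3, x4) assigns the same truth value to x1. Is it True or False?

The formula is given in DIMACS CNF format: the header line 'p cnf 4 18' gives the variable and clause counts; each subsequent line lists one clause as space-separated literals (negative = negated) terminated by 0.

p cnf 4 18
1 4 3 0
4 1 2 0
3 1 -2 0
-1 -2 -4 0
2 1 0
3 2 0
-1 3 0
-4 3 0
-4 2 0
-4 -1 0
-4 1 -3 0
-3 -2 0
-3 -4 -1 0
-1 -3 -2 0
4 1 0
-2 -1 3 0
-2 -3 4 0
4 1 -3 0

True

Suppose x1 = False.
Unit clause (x2) forces x2 = True.
Unit clause (x3) forces x3 = True.
Now (¬x3) is unsatisfied and unit — conflict.
So every satisfying assignment has x1 = True.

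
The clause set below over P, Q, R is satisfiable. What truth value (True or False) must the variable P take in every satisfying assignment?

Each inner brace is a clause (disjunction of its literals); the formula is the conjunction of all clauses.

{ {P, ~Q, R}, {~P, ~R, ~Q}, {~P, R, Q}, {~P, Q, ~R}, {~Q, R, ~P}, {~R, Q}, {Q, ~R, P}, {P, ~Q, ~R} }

False

Suppose P = 1.
Suppose R = 0.
The clause (Q) is unit, so Q = 1.
That conflicts with the unit clause (~Q).
Backtrack on R: now try R = 1.
The clause (~Q) is unit, so Q = 0.
That conflicts with the unit clause (Q).
Neither R = 1 nor R = 0 works.
So every satisfying assignment has P = False.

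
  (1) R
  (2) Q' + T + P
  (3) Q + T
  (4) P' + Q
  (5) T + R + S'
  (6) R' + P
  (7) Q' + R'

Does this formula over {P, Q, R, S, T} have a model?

No

(R) alone gives R = 1.
(P) alone gives P = 1.
(Q) alone gives Q = 1.
Now (Q') is unsatisfied and unit — conflict.
No assignment satisfies every clause.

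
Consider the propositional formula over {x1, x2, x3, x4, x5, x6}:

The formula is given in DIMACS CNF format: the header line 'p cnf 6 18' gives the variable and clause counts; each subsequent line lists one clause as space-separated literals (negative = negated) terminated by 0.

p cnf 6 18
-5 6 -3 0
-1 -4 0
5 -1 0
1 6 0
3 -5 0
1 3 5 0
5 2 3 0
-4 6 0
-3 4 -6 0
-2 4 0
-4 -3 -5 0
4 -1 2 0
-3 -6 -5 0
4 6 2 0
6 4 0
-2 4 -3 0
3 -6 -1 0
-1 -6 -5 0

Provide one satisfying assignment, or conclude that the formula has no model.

Suppose x1 = False.
Unit clause (x6) forces x6 = True.
Suppose x3 = True.
Unit clause (x4) forces x4 = True.
Unit clause (¬x5) forces x5 = False.
Every clause is now satisfied; x2 is unconstrained.

x1 ↦ False, x2 ↦ True, x3 ↦ True, x4 ↦ True, x5 ↦ False, x6 ↦ True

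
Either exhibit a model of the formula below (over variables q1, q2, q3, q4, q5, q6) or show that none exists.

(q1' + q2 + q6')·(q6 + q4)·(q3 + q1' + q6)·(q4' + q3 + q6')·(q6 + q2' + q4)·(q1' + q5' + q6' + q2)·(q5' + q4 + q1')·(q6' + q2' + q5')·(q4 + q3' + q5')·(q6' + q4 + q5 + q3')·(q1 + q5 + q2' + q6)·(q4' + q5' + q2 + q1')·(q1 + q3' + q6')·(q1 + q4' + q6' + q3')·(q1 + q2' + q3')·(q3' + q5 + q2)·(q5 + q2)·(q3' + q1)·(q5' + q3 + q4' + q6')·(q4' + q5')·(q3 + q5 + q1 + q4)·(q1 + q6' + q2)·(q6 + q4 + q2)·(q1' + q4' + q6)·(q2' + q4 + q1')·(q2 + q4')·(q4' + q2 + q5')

Case q6 = 1:
Case q1 = 1:
The clause (q2) is unit, so q2 = 1.
The clause (q5') is unit, so q5 = 0.
The clause (q4) is unit, so q4 = 1.
The clause (q3) is unit, so q3 = 1.
All clauses are satisfied.

q1=1, q2=1, q3=1, q4=1, q5=0, q6=1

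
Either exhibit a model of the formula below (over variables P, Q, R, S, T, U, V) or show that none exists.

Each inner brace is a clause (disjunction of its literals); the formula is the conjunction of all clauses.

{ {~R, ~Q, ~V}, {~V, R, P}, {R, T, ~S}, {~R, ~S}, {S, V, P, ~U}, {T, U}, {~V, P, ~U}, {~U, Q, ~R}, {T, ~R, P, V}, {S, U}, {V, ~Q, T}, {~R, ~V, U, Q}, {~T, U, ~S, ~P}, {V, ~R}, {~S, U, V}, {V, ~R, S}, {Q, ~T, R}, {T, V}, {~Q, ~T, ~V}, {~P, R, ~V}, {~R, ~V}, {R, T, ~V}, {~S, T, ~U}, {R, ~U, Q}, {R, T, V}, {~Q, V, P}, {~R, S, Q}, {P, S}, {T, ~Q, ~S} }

P=1; Q=1; R=0; S=1; T=1; U=1; V=0

Branch on R: set R = 0.
Branch on V: set V = 0.
The clause (T) is unit, so T = 1.
The clause (Q) is unit, so Q = 1.
The clause (P) is unit, so P = 1.
Branch on S: set S = 1.
The clause (U) is unit, so U = 1.
This assignment satisfies each clause.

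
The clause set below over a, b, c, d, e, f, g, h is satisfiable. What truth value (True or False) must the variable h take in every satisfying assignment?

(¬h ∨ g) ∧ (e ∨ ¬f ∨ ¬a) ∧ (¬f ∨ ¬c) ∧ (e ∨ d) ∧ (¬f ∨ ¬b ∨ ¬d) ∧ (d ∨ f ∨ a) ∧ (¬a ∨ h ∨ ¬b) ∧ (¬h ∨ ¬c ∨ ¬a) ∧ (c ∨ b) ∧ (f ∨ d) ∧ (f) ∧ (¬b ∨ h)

Suppose h = False.
(f) alone gives f = True.
(¬c) alone gives c = False.
(b) alone gives b = True.
Now (¬b) is unsatisfied and unit — conflict.
So every satisfying assignment has h = True.

True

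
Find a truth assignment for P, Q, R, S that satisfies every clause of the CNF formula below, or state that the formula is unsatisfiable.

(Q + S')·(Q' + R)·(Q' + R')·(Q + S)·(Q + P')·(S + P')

Branch on Q: set Q = 1.
The clause (R) is unit, so R = 1.
Now (R') is unsatisfied and unit — conflict.
Undo Q and try Q = 0.
The clause (S') is unit, so S = 0.
Now (S) is unsatisfied and unit — conflict.
Neither Q = 1 nor Q = 0 works.

UNSATISFIABLE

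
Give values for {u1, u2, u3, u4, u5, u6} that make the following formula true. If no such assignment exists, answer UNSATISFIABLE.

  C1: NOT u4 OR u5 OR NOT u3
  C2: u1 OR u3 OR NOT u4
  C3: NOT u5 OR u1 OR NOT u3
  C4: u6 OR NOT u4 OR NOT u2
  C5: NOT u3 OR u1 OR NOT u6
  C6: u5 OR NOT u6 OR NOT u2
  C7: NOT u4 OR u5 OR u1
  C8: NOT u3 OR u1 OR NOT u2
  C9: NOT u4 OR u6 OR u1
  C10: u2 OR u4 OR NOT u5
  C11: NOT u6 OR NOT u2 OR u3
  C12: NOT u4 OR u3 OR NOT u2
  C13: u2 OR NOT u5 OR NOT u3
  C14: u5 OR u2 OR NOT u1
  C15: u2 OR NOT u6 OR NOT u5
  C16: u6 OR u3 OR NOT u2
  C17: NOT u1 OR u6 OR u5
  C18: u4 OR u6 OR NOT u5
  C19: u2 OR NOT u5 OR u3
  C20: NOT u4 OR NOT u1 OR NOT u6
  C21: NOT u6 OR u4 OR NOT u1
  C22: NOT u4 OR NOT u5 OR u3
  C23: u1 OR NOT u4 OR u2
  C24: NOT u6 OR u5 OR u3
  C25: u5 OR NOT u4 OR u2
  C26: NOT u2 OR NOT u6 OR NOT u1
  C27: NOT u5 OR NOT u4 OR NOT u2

Branch on u4: set u4 = false.
Branch on u2: set u2 = false.
Unit clause (NOT u5) forces u5 = false.
Unit clause (NOT u1) forces u1 = false.
Branch on u3: set u3 = false.
Unit clause (NOT u6) forces u6 = false.
All clauses are satisfied.

u1 ↦ false,  u2 ↦ false,  u3 ↦ false,  u4 ↦ false,  u5 ↦ false,  u6 ↦ false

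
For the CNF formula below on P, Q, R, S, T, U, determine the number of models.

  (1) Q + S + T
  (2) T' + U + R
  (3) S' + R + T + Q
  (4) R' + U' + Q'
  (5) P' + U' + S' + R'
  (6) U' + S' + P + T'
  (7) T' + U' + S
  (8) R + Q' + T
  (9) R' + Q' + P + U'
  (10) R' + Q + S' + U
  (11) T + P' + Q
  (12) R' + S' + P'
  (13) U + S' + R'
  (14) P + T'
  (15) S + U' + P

7

There are 2^6 = 64 truth assignments over (P, Q, R, S, T, U).
Split on T. With T = 1, the clauses containing T are satisfied and T' drops from the rest; 4 of the 2^5 = 32 assignments to the other variables satisfy what remains.
With T = 0, by the same count on the reduced clause set, 3 assignments work.
(One model: P=F, Q=F, R=T, S=T, T=F, U=T.)
Total: 4 + 3 = 7.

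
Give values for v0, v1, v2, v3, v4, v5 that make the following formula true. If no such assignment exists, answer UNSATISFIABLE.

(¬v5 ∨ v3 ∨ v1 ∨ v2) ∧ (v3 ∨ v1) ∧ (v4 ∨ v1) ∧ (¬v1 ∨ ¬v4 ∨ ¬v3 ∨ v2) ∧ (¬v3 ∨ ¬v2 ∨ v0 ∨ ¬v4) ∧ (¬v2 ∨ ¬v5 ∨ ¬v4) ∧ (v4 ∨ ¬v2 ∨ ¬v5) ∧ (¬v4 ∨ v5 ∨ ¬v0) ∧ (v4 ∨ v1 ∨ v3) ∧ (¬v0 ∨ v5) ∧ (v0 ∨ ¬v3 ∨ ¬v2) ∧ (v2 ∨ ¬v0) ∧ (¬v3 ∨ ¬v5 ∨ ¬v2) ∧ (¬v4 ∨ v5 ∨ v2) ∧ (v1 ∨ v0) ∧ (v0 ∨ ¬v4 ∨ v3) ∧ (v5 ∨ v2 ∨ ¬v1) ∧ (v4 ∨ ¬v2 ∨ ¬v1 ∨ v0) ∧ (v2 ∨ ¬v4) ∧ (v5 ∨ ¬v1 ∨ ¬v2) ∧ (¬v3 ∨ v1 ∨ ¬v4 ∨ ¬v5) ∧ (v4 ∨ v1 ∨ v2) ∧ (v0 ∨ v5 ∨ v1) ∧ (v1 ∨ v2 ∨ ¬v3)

v0 ↦ False,  v1 ↦ True,  v2 ↦ False,  v3 ↦ True,  v4 ↦ False,  v5 ↦ True

Try v3 = True.
Try v4 = False.
Unit clause (v1) forces v1 = True.
Try v2 = False.
Unit clause (¬v0) forces v0 = False.
Unit clause (v5) forces v5 = True.
This assignment satisfies each clause.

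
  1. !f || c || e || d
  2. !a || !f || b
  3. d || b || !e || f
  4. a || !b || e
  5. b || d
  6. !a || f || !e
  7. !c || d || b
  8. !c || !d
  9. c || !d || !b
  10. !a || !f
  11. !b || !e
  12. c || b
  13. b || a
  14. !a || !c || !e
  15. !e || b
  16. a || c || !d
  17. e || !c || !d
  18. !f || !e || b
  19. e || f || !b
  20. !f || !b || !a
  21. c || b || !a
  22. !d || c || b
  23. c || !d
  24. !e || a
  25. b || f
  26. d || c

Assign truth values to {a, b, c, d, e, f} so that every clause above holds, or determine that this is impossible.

UNSATISFIABLE

Case b = true:
From the singleton clause (!e), e = false.
From the singleton clause (a), a = true.
From the singleton clause (!f), f = false.
But (f) is also a unit clause — contradiction.
Undo b and try b = false.
From the singleton clause (d), d = true.
From the singleton clause (!c), c = false.
But (c) is also a unit clause — contradiction.
Both values of b lead to a conflict.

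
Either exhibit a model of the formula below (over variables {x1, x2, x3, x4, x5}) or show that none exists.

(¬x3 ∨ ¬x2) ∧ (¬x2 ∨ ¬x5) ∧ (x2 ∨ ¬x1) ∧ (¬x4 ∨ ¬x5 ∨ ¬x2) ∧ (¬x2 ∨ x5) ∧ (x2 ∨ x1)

UNSATISFIABLE

Branch on x3: set x3 = False.
Branch on x2: set x2 = False.
Unit clause (¬x1) forces x1 = False.
But (x1) is also a unit clause — contradiction.
Backtrack on x2: now try x2 = True.
Unit clause (¬x5) forces x5 = False.
But (x5) is also a unit clause — contradiction.
Either choice for x2 ends in contradiction.
Backtrack on x3: now try x3 = True.
Unit clause (¬x2) forces x2 = False.
Unit clause (¬x1) forces x1 = False.
But (x1) is also a unit clause — contradiction.
Either choice for x3 ends in contradiction.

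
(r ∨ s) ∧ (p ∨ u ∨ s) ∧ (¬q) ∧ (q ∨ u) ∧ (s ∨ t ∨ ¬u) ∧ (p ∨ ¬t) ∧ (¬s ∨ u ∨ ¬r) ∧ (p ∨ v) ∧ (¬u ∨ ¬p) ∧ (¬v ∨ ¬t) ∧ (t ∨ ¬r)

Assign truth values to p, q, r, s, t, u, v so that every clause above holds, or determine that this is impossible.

p=False,  q=False,  r=False,  s=True,  t=False,  u=True,  v=True

The clause (¬q) is unit, so q = False.
The clause (u) is unit, so u = True.
The clause (¬p) is unit, so p = False.
The clause (¬t) is unit, so t = False.
The clause (s) is unit, so s = True.
The clause (v) is unit, so v = True.
The clause (¬r) is unit, so r = False.
Every clause now holds.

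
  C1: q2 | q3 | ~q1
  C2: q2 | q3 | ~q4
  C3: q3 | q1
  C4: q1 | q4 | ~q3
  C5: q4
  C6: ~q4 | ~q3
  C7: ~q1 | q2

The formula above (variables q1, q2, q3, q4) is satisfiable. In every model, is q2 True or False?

Suppose q2 = 0.
(q4) alone gives q4 = 1.
(q3) alone gives q3 = 1.
But (~q3) is also a unit clause — contradiction.
So every satisfying assignment has q2 = True.

True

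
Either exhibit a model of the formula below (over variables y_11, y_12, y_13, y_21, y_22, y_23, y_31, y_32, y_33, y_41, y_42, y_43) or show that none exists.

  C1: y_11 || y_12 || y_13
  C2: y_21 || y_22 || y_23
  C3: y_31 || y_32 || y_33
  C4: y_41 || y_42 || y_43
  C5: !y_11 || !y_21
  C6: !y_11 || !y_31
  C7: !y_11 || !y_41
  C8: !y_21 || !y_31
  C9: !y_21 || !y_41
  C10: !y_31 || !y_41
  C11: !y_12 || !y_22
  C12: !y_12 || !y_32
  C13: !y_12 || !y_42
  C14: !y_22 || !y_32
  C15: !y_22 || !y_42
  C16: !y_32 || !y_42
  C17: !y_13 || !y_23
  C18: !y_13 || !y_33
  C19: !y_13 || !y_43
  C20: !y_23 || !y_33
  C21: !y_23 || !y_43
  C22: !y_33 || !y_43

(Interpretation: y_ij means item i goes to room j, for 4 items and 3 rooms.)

Branch on y_11: set y_11 = false.
Branch on y_12: set y_12 = true.
The clause (!y_22) is unit, so y_22 = false.
The clause (!y_32) is unit, so y_32 = false.
The clause (!y_42) is unit, so y_42 = false.
Branch on y_21: set y_21 = true.
The clause (!y_31) is unit, so y_31 = false.
The clause (y_33) is unit, so y_33 = true.
The clause (!y_41) is unit, so y_41 = false.
The clause (y_43) is unit, so y_43 = true.
That conflicts with the unit clause (!y_43).
Undo y_21 and try y_21 = false.
The clause (y_23) is unit, so y_23 = true.
The clause (!y_13) is unit, so y_13 = false.
The clause (!y_33) is unit, so y_33 = false.
The clause (y_31) is unit, so y_31 = true.
The clause (!y_41) is unit, so y_41 = false.
The clause (y_43) is unit, so y_43 = true.
That conflicts with the unit clause (!y_43).
Both values of y_21 lead to a conflict.
Undo y_12 and try y_12 = false.
The clause (y_13) is unit, so y_13 = true.
The clause (!y_23) is unit, so y_23 = false.
The clause (!y_33) is unit, so y_33 = false.
The clause (!y_43) is unit, so y_43 = false.
Branch on y_21: set y_21 = true.
The clause (!y_31) is unit, so y_31 = false.
The clause (y_32) is unit, so y_32 = true.
The clause (!y_41) is unit, so y_41 = false.
The clause (y_42) is unit, so y_42 = true.
That conflicts with the unit clause (!y_42).
Undo y_21 and try y_21 = false.
The clause (y_22) is unit, so y_22 = true.
The clause (!y_32) is unit, so y_32 = false.
The clause (y_31) is unit, so y_31 = true.
The clause (!y_41) is unit, so y_41 = false.
The clause (y_42) is unit, so y_42 = true.
That conflicts with the unit clause (!y_42).
Both values of y_21 lead to a conflict.
Both values of y_12 lead to a conflict.
Undo y_11 and try y_11 = true.
The clause (!y_21) is unit, so y_21 = false.
The clause (!y_31) is unit, so y_31 = false.
The clause (!y_41) is unit, so y_41 = false.
Branch on y_22: set y_22 = true.
The clause (!y_12) is unit, so y_12 = false.
The clause (!y_32) is unit, so y_32 = false.
The clause (y_33) is unit, so y_33 = true.
The clause (!y_42) is unit, so y_42 = false.
The clause (y_43) is unit, so y_43 = true.
That conflicts with the unit clause (!y_43).
Undo y_22 and try y_22 = false.
The clause (y_23) is unit, so y_23 = true.
The clause (!y_13) is unit, so y_13 = false.
The clause (!y_33) is unit, so y_33 = false.
The clause (y_32) is unit, so y_32 = true.
The clause (!y_12) is unit, so y_12 = false.
The clause (!y_42) is unit, so y_42 = false.
The clause (y_43) is unit, so y_43 = true.
That conflicts with the unit clause (!y_43).
Both values of y_22 lead to a conflict.
Both values of y_11 lead to a conflict.

UNSATISFIABLE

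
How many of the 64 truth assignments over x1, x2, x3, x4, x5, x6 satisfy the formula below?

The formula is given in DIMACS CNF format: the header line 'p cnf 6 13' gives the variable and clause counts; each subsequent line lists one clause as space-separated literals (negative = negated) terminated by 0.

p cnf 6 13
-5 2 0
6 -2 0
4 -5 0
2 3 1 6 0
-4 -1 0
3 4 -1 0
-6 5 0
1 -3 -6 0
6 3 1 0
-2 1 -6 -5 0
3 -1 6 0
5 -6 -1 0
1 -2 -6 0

3

There are 2^6 = 64 truth assignments over (x1, x2, x3, x4, x5, x6).
Split on x6. With x6 = True, the clauses containing x6 are satisfied and ¬x6 drops from the rest; 0 of the 2^5 = 32 assignments to the other variables satisfy what remains.
With x6 = False, by the same count on the reduced clause set, 3 assignments work.
(One model: x1=F, x2=F, x3=T, x4=F, x5=F, x6=F.)
Total: 0 + 3 = 3.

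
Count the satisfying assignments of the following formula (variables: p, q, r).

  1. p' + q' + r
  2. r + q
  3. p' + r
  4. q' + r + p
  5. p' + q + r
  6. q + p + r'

3

There are 2^3 = 8 truth assignments over (p, q, r).
Check each against the 6 clauses (columns in the order p, q, r):
  F F F  ✗ fails (r + q)
  F F T  ✗ fails (q + p + r')
  F T F  ✗ fails (q' + r + p)
  F T T  ✓ satisfies all
  T F F  ✗ fails (r + q)
  T F T  ✓ satisfies all
  T T F  ✗ fails (p' + q' + r)
  T T T  ✓ satisfies all
3 of the 8 rows are models.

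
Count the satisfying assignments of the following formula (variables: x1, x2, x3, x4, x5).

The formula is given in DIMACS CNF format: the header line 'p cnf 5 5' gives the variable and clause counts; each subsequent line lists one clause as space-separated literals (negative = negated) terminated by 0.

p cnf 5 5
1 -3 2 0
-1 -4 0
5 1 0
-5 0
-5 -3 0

4

There are 2^5 = 32 truth assignments over (x1, x2, x3, x4, x5).
Split on x5. With x5 = True, the clauses containing x5 are satisfied and ¬x5 drops from the rest; 0 of the 2^4 = 16 assignments to the other variables satisfy what remains.
With x5 = False, by the same count on the reduced clause set, 4 assignments work.
(One model: x1=T, x2=F, x3=F, x4=F, x5=F.)
Total: 0 + 4 = 4.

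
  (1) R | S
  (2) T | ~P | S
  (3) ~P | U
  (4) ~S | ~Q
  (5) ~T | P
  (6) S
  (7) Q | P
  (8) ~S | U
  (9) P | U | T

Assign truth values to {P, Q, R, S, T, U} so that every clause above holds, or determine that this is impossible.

P=1; Q=0; R=0; S=1; T=0; U=1

From the singleton clause (S), S = 1.
From the singleton clause (~Q), Q = 0.
From the singleton clause (P), P = 1.
From the singleton clause (U), U = 1.
Every clause is now satisfied; R, T are unconstrained.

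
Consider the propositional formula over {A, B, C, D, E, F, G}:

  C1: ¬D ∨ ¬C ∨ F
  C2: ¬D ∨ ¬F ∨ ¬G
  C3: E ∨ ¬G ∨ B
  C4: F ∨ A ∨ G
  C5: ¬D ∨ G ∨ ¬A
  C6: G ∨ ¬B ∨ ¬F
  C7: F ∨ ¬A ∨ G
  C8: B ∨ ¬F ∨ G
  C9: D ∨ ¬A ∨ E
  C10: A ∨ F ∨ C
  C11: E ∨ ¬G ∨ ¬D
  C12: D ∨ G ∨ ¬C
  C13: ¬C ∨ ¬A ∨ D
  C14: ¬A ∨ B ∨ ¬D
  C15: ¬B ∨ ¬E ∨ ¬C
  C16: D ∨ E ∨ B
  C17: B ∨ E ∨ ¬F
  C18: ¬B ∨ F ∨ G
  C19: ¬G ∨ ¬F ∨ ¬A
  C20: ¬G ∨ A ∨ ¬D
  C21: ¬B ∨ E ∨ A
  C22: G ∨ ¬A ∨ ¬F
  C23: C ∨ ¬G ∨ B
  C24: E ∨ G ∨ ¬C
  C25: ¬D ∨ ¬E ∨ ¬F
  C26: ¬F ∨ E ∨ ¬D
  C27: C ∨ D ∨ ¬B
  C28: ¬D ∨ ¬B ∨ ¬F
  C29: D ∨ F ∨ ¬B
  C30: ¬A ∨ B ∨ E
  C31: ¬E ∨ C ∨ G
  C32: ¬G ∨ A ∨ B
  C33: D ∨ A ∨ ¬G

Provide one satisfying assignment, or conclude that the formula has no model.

A=True,  B=True,  C=False,  D=True,  E=True,  F=False,  G=True

Suppose D = True.
Suppose C = False.
Suppose F = False.
From the singleton clause (A), A = True.
From the singleton clause (G), G = True.
From the singleton clause (E), E = True.
From the singleton clause (B), B = True.
Every clause now holds.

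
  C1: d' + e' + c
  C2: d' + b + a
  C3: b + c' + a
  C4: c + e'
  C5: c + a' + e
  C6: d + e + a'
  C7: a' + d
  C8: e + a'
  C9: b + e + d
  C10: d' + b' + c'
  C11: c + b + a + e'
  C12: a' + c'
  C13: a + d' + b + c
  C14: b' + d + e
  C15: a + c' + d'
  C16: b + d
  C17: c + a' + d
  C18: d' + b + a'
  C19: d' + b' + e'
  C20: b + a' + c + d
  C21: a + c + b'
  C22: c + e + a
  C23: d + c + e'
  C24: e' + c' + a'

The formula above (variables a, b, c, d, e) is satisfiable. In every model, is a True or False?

False

Suppose a = 1.
(d) alone gives d = 1.
(e) alone gives e = 1.
(c) alone gives c = 1.
Now (c') is unsatisfied and unit — conflict.
So every satisfying assignment has a = False.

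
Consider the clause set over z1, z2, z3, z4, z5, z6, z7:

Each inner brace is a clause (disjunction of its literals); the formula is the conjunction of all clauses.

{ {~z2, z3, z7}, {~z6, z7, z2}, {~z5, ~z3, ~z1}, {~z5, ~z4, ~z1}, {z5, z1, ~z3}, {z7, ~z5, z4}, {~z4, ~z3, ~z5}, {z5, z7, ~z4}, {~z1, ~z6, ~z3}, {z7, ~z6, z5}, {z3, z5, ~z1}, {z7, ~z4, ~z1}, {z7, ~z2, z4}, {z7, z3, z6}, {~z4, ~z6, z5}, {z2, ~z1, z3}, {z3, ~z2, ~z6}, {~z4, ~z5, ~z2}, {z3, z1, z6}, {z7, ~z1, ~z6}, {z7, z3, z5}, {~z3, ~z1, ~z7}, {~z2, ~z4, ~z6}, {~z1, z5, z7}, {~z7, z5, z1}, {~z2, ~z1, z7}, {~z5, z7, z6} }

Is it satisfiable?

Yes, satisfiable

Suppose z2 = 0.
Suppose z6 = 0.
Suppose z7 = 1.
Suppose z1 = 0.
(z3) alone gives z3 = 1.
(z5) alone gives z5 = 1.
(~z4) alone gives z4 = 0.
All clauses are satisfied.
A satisfying assignment: z1=0,  z2=0,  z3=1,  z4=0,  z5=1,  z6=0,  z7=1.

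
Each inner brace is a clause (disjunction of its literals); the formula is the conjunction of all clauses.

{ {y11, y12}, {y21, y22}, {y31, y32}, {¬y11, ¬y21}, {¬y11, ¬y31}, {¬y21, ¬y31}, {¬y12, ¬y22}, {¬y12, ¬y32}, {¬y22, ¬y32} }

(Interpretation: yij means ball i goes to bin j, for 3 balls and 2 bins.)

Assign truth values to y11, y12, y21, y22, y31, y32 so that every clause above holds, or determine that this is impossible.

UNSATISFIABLE

Case y11 = True:
The clause (¬y21) is unit, so y21 = False.
The clause (y22) is unit, so y22 = True.
The clause (¬y31) is unit, so y31 = False.
The clause (y32) is unit, so y32 = True.
That conflicts with the unit clause (¬y32).
Undo y11 and try y11 = False.
The clause (y12) is unit, so y12 = True.
The clause (¬y22) is unit, so y22 = False.
The clause (y21) is unit, so y21 = True.
The clause (¬y31) is unit, so y31 = False.
The clause (y32) is unit, so y32 = True.
That conflicts with the unit clause (¬y32).
Either choice for y11 ends in contradiction.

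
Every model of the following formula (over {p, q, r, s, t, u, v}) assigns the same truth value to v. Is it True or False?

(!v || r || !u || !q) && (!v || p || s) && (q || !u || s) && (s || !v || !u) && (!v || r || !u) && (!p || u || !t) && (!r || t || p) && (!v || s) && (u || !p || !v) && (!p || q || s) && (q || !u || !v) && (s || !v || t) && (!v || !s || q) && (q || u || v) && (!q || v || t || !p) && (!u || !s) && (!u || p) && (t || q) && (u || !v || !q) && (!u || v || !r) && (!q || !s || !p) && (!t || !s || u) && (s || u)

Suppose v = true.
From the singleton clause (s), s = true.
From the singleton clause (q), q = true.
From the singleton clause (!u), u = false.
But (u) is also a unit clause — contradiction.
So every satisfying assignment has v = False.

False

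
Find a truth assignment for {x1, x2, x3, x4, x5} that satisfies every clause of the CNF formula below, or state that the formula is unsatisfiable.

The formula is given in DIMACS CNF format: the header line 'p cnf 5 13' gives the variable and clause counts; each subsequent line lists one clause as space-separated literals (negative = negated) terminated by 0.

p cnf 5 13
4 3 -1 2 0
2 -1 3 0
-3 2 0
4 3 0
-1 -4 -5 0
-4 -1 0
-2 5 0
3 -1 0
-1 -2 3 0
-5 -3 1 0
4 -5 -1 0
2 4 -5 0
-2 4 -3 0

Branch on x3: set x3 = False.
The clause (x4) is unit, so x4 = True.
The clause (¬x1) is unit, so x1 = False.
Branch on x2: set x2 = True.
The clause (x5) is unit, so x5 = True.
Every clause now holds.

x1=False, x2=True, x3=False, x4=True, x5=True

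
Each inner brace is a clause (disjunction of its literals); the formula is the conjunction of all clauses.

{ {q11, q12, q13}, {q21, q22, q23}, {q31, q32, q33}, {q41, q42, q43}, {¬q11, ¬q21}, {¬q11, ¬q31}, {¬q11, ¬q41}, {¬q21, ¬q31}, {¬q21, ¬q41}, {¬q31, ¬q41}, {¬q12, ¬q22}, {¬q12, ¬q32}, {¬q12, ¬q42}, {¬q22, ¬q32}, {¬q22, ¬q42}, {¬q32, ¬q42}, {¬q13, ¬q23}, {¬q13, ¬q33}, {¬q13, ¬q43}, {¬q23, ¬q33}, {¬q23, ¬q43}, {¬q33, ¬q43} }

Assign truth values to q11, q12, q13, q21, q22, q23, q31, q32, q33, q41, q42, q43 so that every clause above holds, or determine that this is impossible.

Try q11 = False.
Try q12 = True.
Unit clause (¬q22) forces q22 = False.
Unit clause (¬q32) forces q32 = False.
Unit clause (¬q42) forces q42 = False.
Try q21 = True.
Unit clause (¬q31) forces q31 = False.
Unit clause (q33) forces q33 = True.
Unit clause (¬q41) forces q41 = False.
Unit clause (q43) forces q43 = True.
But (¬q43) is also a unit clause — contradiction.
That branch fails; take q21 = False instead.
Unit clause (q23) forces q23 = True.
Unit clause (¬q13) forces q13 = False.
Unit clause (¬q33) forces q33 = False.
Unit clause (q31) forces q31 = True.
Unit clause (¬q41) forces q41 = False.
Unit clause (q43) forces q43 = True.
But (¬q43) is also a unit clause — contradiction.
Either choice for q21 ends in contradiction.
That branch fails; take q12 = False instead.
Unit clause (q13) forces q13 = True.
Unit clause (¬q23) forces q23 = False.
Unit clause (¬q33) forces q33 = False.
Unit clause (¬q43) forces q43 = False.
Try q21 = True.
Unit clause (¬q31) forces q31 = False.
Unit clause (q32) forces q32 = True.
Unit clause (¬q41) forces q41 = False.
Unit clause (q42) forces q42 = True.
But (¬q42) is also a unit clause — contradiction.
That branch fails; take q21 = False instead.
Unit clause (q22) forces q22 = True.
Unit clause (¬q32) forces q32 = False.
Unit clause (q31) forces q31 = True.
Unit clause (¬q41) forces q41 = False.
Unit clause (q42) forces q42 = True.
But (¬q42) is also a unit clause — contradiction.
Either choice for q21 ends in contradiction.
Either choice for q12 ends in contradiction.
That branch fails; take q11 = True instead.
Unit clause (¬q21) forces q21 = False.
Unit clause (¬q31) forces q31 = False.
Unit clause (¬q41) forces q41 = False.
Try q22 = True.
Unit clause (¬q12) forces q12 = False.
Unit clause (¬q32) forces q32 = False.
Unit clause (q33) forces q33 = True.
Unit clause (¬q42) forces q42 = False.
Unit clause (q43) forces q43 = True.
But (¬q43) is also a unit clause — contradiction.
That branch fails; take q22 = False instead.
Unit clause (q23) forces q23 = True.
Unit clause (¬q13) forces q13 = False.
Unit clause (¬q33) forces q33 = False.
Unit clause (q32) forces q32 = True.
Unit clause (¬q12) forces q12 = False.
Unit clause (¬q42) forces q42 = False.
Unit clause (q43) forces q43 = True.
But (¬q43) is also a unit clause — contradiction.
Either choice for q22 ends in contradiction.
Either choice for q11 ends in contradiction.

UNSATISFIABLE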